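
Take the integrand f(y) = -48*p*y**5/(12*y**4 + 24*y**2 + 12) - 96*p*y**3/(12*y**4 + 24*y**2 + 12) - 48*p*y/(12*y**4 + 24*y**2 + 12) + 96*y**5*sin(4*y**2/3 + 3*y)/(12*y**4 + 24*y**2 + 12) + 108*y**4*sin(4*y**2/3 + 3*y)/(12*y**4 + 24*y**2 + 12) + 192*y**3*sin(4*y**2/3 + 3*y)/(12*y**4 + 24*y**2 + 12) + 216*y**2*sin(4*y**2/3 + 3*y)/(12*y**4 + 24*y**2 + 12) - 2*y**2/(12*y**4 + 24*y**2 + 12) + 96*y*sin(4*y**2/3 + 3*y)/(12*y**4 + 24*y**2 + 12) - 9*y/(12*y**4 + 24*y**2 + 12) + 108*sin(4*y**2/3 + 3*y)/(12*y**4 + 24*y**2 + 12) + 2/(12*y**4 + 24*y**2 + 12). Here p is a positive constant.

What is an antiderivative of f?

An antiderivative is F(y) = -(48*p*y**4 + 48*p*y**2 + 72*y**2*cos(4*y**2/3 + 3*y) - 4*y + 72*cos(4*y**2/3 + 3*y) - 9)/(24*(y**2 + 1)).

Integrate term by term and add the pieces.
Check: d/dy[-(48*p*y**4 + 48*p*y**2 + 72*y**2*cos(4*y**2/3 + 3*y) - 4*y + 72*cos(4*y**2/3 + 3*y) - 9)/(24*(y**2 + 1))] = (-48*p*y**5 - 96*p*y**3 - 48*p*y + 96*y**5*sin(4*y**2/3 + 3*y) + 108*y**4*sin(4*y**2/3 + 3*y) + 192*y**3*sin(4*y**2/3 + 3*y) + 216*y**2*sin(4*y**2/3 + 3*y) - 2*y**2 + 96*y*sin(4*y**2/3 + 3*y) - 9*y + 108*sin(4*y**2/3 + 3*y) + 2)/(12*y**4 + 24*y**2 + 12), which equals f(y).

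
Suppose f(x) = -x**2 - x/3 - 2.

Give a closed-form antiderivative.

An antiderivative is F(x) = -x**3/3 - x**2/6 - 2*x.

The integrand splits into summands that can be handled one at a time.
Check: d/dx[-x**3/3 - x**2/6 - 2*x] = -x**2 - x/3 - 2 = f(x).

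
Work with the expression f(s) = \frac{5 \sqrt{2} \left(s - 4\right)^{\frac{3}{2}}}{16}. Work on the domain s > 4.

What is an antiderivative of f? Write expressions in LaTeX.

Any candidate F(s) must reproduce f(s) exactly when differentiated.
Check: d/ds[\frac{\sqrt{2} \left(s - 4\right)^{\frac{5}{2}}}{8}] = \frac{5 \sqrt{2} s \sqrt{s - 4}}{16} - \frac{5 \sqrt{2} \sqrt{s - 4}}{4}, which equals f(s).

An antiderivative is F(s) = \frac{\sqrt{2} \left(s - 4\right)^{\frac{5}{2}}}{8}.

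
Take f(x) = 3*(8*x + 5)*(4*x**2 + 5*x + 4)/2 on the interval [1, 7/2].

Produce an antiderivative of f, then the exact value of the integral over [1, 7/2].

f matches the chain-rule pattern g'(h)*h' with inner function h(x) = 2*x**2 + 5*x/2 + 2; substituting u = h(x) collapses the integral.
F(x) = 3*(4*x**2 + 5*x + 4)**2/4 is an antiderivative of f.
Check: d/dx[3*(4*x**2 + 5*x + 4)**2/4] = 48*x**3 + 90*x**2 + 171*x/2 + 30, which equals f(x).
F(7/2) = 59643/16; F(1) = 507/4.
Integral = F(7/2) - F(1) = 57615/16.

Antiderivative: F(x) = 3*(4*x**2 + 5*x + 4)**2/4; value = 57615/16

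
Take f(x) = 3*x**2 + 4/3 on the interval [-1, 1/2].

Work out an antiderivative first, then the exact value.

Antiderivative: F(x) = x*(3*x**2 + 4)/3; value = 25/8

For F(x) to be correct the identity F'(x) - f(x) = 0 must hold.
F(x) = x*(3*x**2 + 4)/3 is an antiderivative of f.
Check: d/dx[x*(3*x**2 + 4)/3] = 3*x**2 + 4/3 = f(x).
F(1/2) = 19/24; F(-1) = -7/3.
Integral = F(1/2) - F(-1) = 25/8.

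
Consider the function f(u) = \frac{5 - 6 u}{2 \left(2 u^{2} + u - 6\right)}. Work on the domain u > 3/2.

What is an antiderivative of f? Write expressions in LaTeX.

An antiderivative is F(u) = - \frac{2 \log{\left(u - \frac{3}{2} \right)}}{7} - \frac{17 \log{\left(u + 2 \right)}}{14}.

Factor the denominator (2 \left(u + 2\right) \left(2 u - 3\right)) and decompose: f = - \frac{4}{7 \left(2 u - 3\right)} - \frac{17}{14 \left(u + 2\right)}; each piece integrates to a log, atan, or power term.
Check: d/du[- \frac{2 \log{\left(u - \frac{3}{2} \right)}}{7} - \frac{17 \log{\left(u + 2 \right)}}{14}] = \frac{5 - 6 u}{4 u^{2} + 2 u - 12}, which equals f(u).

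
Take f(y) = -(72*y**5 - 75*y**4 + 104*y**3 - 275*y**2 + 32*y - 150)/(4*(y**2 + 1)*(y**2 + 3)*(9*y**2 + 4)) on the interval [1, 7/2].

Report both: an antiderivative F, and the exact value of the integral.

Antiderivative: F(y) = (-4*log(y**2 + 3) + 5*atan(y) + 5*atan(3*y/2))/4; value = -log(61/4) - 5*atan(3/2)/4 - 5*pi/16 + log(4) + 5*atan(7/2)/4 + 5*atan(21/4)/4

Differentiate the proposed F(y) back; it has to land on f(y) exactly.
F(y) = (-4*log(y**2 + 3) + 5*atan(y) + 5*atan(3*y/2))/4 is an antiderivative of f.
Check: d/dy[(-4*log(y**2 + 3) + 5*atan(y) + 5*atan(3*y/2))/4] = (-72*y**5 + 75*y**4 - 104*y**3 + 275*y**2 - 32*y + 150)/(36*y**6 + 160*y**4 + 172*y**2 + 48), which equals f(y).
F(7/2) = -log(61/4) + 5*atan(7/2)/4 + 5*atan(21/4)/4; F(1) = -log(4) + 5*pi/16 + 5*atan(3/2)/4.
Integral = F(7/2) - F(1) = -log(61/4) - 5*atan(3/2)/4 - 5*pi/16 + log(4) + 5*atan(7/2)/4 + 5*atan(21/4)/4.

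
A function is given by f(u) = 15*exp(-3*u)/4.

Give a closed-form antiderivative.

Recover f(u) by differentiating a candidate F(u); any mismatch rules it out.
Check: d/du[-5*exp(-3*u)/4] = 15*exp(-3*u)/4 = f(u).

An antiderivative is F(u) = -5*exp(-3*u)/4.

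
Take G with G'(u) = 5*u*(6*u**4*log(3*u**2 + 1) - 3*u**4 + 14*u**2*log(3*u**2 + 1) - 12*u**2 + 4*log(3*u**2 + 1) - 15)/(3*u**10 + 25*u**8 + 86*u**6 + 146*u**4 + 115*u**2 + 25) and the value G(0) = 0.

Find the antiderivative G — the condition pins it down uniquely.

G(u) = -5*log(3*u**2 + 1)/(2*u**4 + 8*u**2 + 10)

Recognize the product-rule pattern: G'(u) = v'r + vr' with v = -5/(2*(u**4 + 4*u**2 + 5)), r = log(3*u**2 + 1), so integration by parts undoes it.
A general antiderivative is -5*log(3*u**2 + 1)/(2*(u**4 + 4*u**2 + 5)) + C.
The condition gives C = 0 - (0) = 0.
So G(u) = -5*log(3*u**2 + 1)/(2*u**4 + 8*u**2 + 10).
Check: d/du[-5*log(3*u**2 + 1)/(2*u**4 + 8*u**2 + 10)] = (30*u**5*log(3*u**2 + 1) - 15*u**5 + 70*u**3*log(3*u**2 + 1) - 60*u**3 + 20*u*log(3*u**2 + 1) - 75*u)/(3*u**10 + 25*u**8 + 86*u**6 + 146*u**4 + 115*u**2 + 25), which equals G'(u).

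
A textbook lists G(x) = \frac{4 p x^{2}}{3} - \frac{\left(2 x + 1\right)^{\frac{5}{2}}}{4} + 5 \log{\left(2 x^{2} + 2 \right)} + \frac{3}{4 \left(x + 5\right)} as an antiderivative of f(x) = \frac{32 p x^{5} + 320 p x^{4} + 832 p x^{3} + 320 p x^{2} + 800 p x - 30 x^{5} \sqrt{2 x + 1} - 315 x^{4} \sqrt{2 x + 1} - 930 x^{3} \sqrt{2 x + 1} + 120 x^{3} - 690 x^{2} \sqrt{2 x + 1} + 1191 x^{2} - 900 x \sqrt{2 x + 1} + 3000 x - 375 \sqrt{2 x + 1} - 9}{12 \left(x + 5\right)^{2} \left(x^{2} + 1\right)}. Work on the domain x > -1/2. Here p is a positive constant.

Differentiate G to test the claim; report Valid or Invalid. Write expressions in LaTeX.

d/dx[G] = \frac{32 p x^{5} + 320 p x^{4} + 832 p x^{3} + 320 p x^{2} + 800 p x - 30 x^{5} \sqrt{2 x + 1} - 315 x^{4} \sqrt{2 x + 1} - 930 x^{3} \sqrt{2 x + 1} + 120 x^{3} - 690 x^{2} \sqrt{2 x + 1} + 1191 x^{2} - 900 x \sqrt{2 x + 1} + 3000 x - 375 \sqrt{2 x + 1} - 9}{12 x^{4} + 120 x^{3} + 312 x^{2} + 120 x + 300}
This equals f(x) exactly, so the claim holds.

Valid: G'(x) = f(x).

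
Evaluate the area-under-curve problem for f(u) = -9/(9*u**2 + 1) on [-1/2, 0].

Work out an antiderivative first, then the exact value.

Antiderivative: F(u) = -3*atan(3*u); value = -3*atan(3/2)

For F(u) to be correct the identity F'(u) - f(u) = 0 must hold.
F(u) = -3*atan(3*u) is an antiderivative of f.
Check: d/du[-3*atan(3*u)] = -9/(9*u**2 + 1) = f(u).
F(0) = 0; F(-1/2) = 3*atan(3/2).
Integral = F(0) - F(-1/2) = -3*atan(3/2).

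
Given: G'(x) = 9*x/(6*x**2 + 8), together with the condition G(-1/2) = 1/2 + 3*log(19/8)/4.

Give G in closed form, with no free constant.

G(x) = 3*log(3*x**2/2 + 2)/4 + 1/2

G'(x) matches the chain-rule pattern g'(h)*h' with inner function h(x) = 3*x**2/2 + 2; substituting u = h(x) collapses the integral.
A general antiderivative is 3*log(3*x**2/2 + 2)/4 + C.
The condition gives C = 1/2 + 3*log(19/8)/4 - (3*log(19/8)/4) = 1/2.
So G(x) = 3*log(3*x**2/2 + 2)/4 + 1/2.
Check: d/dx[3*log(3*x**2/2 + 2)/4 + 1/2] = 9*x/(6*x**2 + 8) = G'(x).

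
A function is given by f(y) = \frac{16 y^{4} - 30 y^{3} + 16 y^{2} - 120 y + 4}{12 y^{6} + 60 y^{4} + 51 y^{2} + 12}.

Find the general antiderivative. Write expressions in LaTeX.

Differentiate the proposed F(y) back; it has to land on f(y) exactly.
Check: d/dy[\frac{4 \left(2 y^{2} + 1\right) \operatorname{atan}{\left(\frac{y}{2} \right)} + 15}{6 \left(2 y^{2} + 1\right)}] = \frac{16 y^{4} - 30 y^{3} + 16 y^{2} - 120 y + 4}{12 y^{6} + 60 y^{4} + 51 y^{2} + 12} = f(y).

F(y) = \frac{4 \left(2 y^{2} + 1\right) \operatorname{atan}{\left(\frac{y}{2} \right)} + 15}{6 \left(2 y^{2} + 1\right)} + C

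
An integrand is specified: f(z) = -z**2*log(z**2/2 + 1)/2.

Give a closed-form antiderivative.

A candidate is checked by its d/dz: the result must match f(z).
Check: d/dz[-z**3*log(z**2/2 + 1)/6 + z**3/9 - 2*z/3 + 2*sqrt(2)*atan(sqrt(2)*z/2)/3] = -z**2*log(z**2/2 + 1)/2 = f(z).

An antiderivative is F(z) = -z**3*log(z**2/2 + 1)/6 + z**3/9 - 2*z/3 + 2*sqrt(2)*atan(sqrt(2)*z/2)/3.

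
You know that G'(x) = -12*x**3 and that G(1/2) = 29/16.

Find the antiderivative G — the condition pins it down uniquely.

G(x) = 2 - 3*x**4

Since d/dx undoes antidifferentiation here, G(x) must give back the stated G'(x).
A general antiderivative is -3*x**4 + C.
The condition gives C = 29/16 - (-3/16) = 2.
So G(x) = 2 - 3*x**4.
Check: d/dx[2 - 3*x**4] = -12*x**3 = G'(x).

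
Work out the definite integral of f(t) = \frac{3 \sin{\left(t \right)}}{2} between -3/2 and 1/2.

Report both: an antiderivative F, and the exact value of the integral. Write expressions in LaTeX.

Whatever form F(t) takes, F'(t) = f(t) is non-negotiable.
F(t) = - \frac{3 \cos{\left(t \right)}}{2} is an antiderivative of f.
Check: d/dt[- \frac{3 \cos{\left(t \right)}}{2}] = \frac{3 \sin{\left(t \right)}}{2} = f(t).
F(1/2) = - \frac{3 \cos{\left(\frac{1}{2} \right)}}{2}; F(-3/2) = - \frac{3 \cos{\left(\frac{3}{2} \right)}}{2}.
Integral = F(1/2) - F(-3/2) = - \frac{3 \cos{\left(\frac{1}{2} \right)}}{2} + \frac{3 \cos{\left(\frac{3}{2} \right)}}{2}.

Antiderivative: F(t) = - \frac{3 \cos{\left(t \right)}}{2}; value = - \frac{3 \cos{\left(\frac{1}{2} \right)}}{2} + \frac{3 \cos{\left(\frac{3}{2} \right)}}{2}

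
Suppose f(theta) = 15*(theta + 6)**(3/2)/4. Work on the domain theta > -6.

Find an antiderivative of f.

An antiderivative is F(theta) = 3*theta**2*sqrt(theta + 6)/2 + 18*theta*sqrt(theta + 6) + 54*sqrt(theta + 6).

Recover f(theta) by differentiating a candidate F(theta); any mismatch rules it out.
Check: d/dtheta[3*theta**2*sqrt(theta + 6)/2 + 18*theta*sqrt(theta + 6) + 54*sqrt(theta + 6)] = (15*theta**2 + 180*theta + 540)/(4*sqrt(theta + 6)), which equals f(theta).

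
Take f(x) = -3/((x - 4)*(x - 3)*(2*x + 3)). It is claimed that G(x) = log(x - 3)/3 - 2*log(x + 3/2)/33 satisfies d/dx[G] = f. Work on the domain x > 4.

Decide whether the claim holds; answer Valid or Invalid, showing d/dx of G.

Invalid: d/dx[G] - f = 3/(11*x - 44), which is not 0.

d/dx[G] = (6*x + 15)/(22*x**2 - 33*x - 99)
d/dx[G] - f(x) = 3/(11*x - 44) != 0.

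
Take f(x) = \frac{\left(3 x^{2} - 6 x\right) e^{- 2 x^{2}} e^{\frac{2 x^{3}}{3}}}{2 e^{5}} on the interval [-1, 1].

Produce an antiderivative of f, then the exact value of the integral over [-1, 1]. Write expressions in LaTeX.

Antiderivative: F(x) = \frac{3 e^{\frac{2 x^{3}}{3} - 2 x^{2} - 5}}{4}; value = - \frac{3}{4 e^{\frac{23}{3}}} + \frac{3}{4 e^{\frac{19}{3}}}

f matches the chain-rule pattern g'(h)*h' with inner function h(x) = \frac{2 x^{3}}{3} - 2 x^{2} - 5; substituting u = h(x) collapses the integral.
F(x) = \frac{3 e^{\frac{2 x^{3}}{3} - 2 x^{2} - 5}}{4} is an antiderivative of f.
Check: d/dx[\frac{3 e^{\frac{2 x^{3}}{3} - 2 x^{2} - 5}}{4}] = \frac{\left(3 x^{2} - 6 x\right) e^{- 2 x^{2}} e^{\frac{2 x^{3}}{3}}}{2 e^{5}} = f(x).
F(1) = \frac{3}{4 e^{\frac{19}{3}}}; F(-1) = \frac{3}{4 e^{\frac{23}{3}}}.
Integral = F(1) - F(-1) = - \frac{3}{4 e^{\frac{23}{3}}} + \frac{3}{4 e^{\frac{19}{3}}}.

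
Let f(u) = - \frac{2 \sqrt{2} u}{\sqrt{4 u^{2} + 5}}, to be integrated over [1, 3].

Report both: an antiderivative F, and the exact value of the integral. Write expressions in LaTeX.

f matches the chain-rule pattern g'(h)*h' with inner function h(u) = 2 u^{2} + \frac{5}{2}; substituting w = h(u) collapses the integral.
F(u) = - \frac{\sqrt{2} \sqrt{4 u^{2} + 5}}{2} is an antiderivative of f.
Check: d/du[- \frac{\sqrt{2} \sqrt{4 u^{2} + 5}}{2}] = - \frac{2 \sqrt{2} u}{\sqrt{4 u^{2} + 5}} = f(u).
F(3) = - \frac{\sqrt{82}}{2}; F(1) = - \frac{3 \sqrt{2}}{2}.
Integral = F(3) - F(1) = - \frac{\sqrt{82}}{2} + \frac{3 \sqrt{2}}{2}.

Antiderivative: F(u) = - \frac{\sqrt{2} \sqrt{4 u^{2} + 5}}{2}; value = - \frac{\sqrt{82}}{2} + \frac{3 \sqrt{2}}{2}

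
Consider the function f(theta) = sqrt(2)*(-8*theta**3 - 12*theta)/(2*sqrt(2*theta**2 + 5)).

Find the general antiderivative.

f has the shape u'v + uv' for u = -sqrt(theta**2 + 5/2) and v = 4*theta**2/3 - 2/3 — it is the derivative of the product u*v.
Check: d/dtheta[-sqrt(theta**2 + 5/2)*(4*theta**2/3 - 2/3)] = sqrt(2)*(-8*theta**3 - 12*theta)/(2*sqrt(2*theta**2 + 5)) = f(theta).

F(theta) = -sqrt(theta**2 + 5/2)*(4*theta**2/3 - 2/3) + C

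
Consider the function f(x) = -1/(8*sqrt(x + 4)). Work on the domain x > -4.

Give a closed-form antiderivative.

An antiderivative is F(x) = -sqrt(x + 4)/4.

Recover f(x) by differentiating a candidate F(x); any mismatch rules it out.
Check: d/dx[-sqrt(x + 4)/4] = -1/(8*sqrt(x + 4)) = f(x).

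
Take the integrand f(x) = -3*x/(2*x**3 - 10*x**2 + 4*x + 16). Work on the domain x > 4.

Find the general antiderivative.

The denominator factors as 2*(x - 4)*(x - 2)*(x + 1); partial fractions split f into directly integrable pieces: 1/(10*(x + 1)) + 1/(2*(x - 2)) - 3/(5*(x - 4)).
Check: d/dx[-3*log(x - 4)/5 + log(x - 2)/2 + log(x + 1)/10] = -3*x/(2*x**3 - 10*x**2 + 4*x + 16) = f(x).

F(x) = -3*log(x - 4)/5 + log(x - 2)/2 + log(x + 1)/10 + C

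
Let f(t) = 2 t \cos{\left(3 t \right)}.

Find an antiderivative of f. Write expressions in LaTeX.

Check any antiderivative F(t) by computing F'(t) and comparing it with f(t).
Check: d/dt[\frac{2 t \sin{\left(3 t \right)}}{3} + \frac{2 \cos{\left(3 t \right)}}{9}] = 2 t \cos{\left(3 t \right)} = f(t).

An antiderivative is F(t) = \frac{2 t \sin{\left(3 t \right)}}{3} + \frac{2 \cos{\left(3 t \right)}}{9}.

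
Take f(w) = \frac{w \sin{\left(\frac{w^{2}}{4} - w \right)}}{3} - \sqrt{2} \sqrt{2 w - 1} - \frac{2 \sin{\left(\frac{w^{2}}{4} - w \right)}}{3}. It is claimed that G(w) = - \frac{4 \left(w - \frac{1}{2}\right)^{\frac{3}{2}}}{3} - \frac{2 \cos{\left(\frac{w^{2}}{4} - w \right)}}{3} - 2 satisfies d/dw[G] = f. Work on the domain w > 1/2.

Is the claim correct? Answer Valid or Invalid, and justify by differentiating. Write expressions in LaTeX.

d/dw[G] = \frac{\sqrt{2} \left(\sqrt{2} w \sin{\left(\frac{w^{2}}{4} - w \right)} - 6 \sqrt{2 w - 1} - 2 \sqrt{2} \sin{\left(\frac{w^{2}}{4} - w \right)}\right)}{6}
This equals f(w) exactly, so the claim holds.

Valid: G'(w) = f(w).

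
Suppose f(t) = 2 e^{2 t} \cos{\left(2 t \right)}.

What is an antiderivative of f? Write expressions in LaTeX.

Whatever form F(t) takes, F'(t) = f(t) is non-negotiable.
Check: d/dt[\frac{e^{2 t} \sin{\left(2 t \right)}}{2} + \frac{e^{2 t} \cos{\left(2 t \right)}}{2}] = 2 e^{2 t} \cos{\left(2 t \right)} = f(t).

An antiderivative is F(t) = \frac{e^{2 t} \sin{\left(2 t \right)}}{2} + \frac{e^{2 t} \cos{\left(2 t \right)}}{2}.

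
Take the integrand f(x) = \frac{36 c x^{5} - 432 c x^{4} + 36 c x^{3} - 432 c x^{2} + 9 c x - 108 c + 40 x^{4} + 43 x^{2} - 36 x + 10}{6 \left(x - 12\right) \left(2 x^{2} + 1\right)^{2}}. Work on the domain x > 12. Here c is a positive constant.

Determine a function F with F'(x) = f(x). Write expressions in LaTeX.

An antiderivative is F(x) = \frac{3 c x}{2} + \frac{5 \log{\left(\frac{x}{2} - 6 \right)}}{3} - \frac{1}{16 x^{2} + 8}.

Check any antiderivative F(x) by computing F'(x) and comparing it with f(x).
Check: d/dx[\frac{3 c x}{2} + \frac{5 \log{\left(\frac{x}{2} - 6 \right)}}{3} - \frac{1}{16 x^{2} + 8}] = \frac{36 c x^{5} - 432 c x^{4} + 36 c x^{3} - 432 c x^{2} + 9 c x - 108 c + 40 x^{4} + 43 x^{2} - 36 x + 10}{24 x^{5} - 288 x^{4} + 24 x^{3} - 288 x^{2} + 6 x - 72}, which equals f(x).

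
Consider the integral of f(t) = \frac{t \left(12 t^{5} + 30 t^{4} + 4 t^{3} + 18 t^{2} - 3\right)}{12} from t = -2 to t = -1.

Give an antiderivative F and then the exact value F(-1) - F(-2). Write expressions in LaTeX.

Differentiate the proposed F(t) back; it has to land on f(t) exactly.
F(t) = \frac{t^{7}}{7} + \frac{5 t^{6}}{12} + \frac{t^{5}}{15} + \frac{3 t^{4}}{8} - \frac{t^{2}}{8} is an antiderivative of f.
Check: d/dt[\frac{t^{7}}{7} + \frac{5 t^{6}}{12} + \frac{t^{5}}{15} + \frac{3 t^{4}}{8} - \frac{t^{2}}{8}] = t^{6} + \frac{5 t^{5}}{2} + \frac{t^{4}}{3} + \frac{3 t^{3}}{2} - \frac{t}{4}, which equals f(t).
F(-1) = \frac{16}{35}; F(-2) = \frac{2467}{210}.
Integral = F(-1) - F(-2) = - \frac{2371}{210}.

Antiderivative: F(t) = \frac{t^{7}}{7} + \frac{5 t^{6}}{12} + \frac{t^{5}}{15} + \frac{3 t^{4}}{8} - \frac{t^{2}}{8}; value = - \frac{2371}{210}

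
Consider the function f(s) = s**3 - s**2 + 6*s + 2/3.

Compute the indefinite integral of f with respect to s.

F(s) = (3*s**4 - 4*s**3 + 36*s**2 + 8*s + 60)/12 + C

Integrate term by term and add the pieces.
Check: d/ds[(3*s**4 - 4*s**3 + 36*s**2 + 8*s + 60)/12] = s**3 - s**2 + 6*s + 2/3 = f(s).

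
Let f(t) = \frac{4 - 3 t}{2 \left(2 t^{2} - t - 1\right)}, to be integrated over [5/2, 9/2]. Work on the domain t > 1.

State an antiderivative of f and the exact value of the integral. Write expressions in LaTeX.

The denominator factors as 2 \left(t - 1\right) \left(2 t + 1\right); partial fractions split f into directly integrable pieces: - \frac{11}{6 \left(2 t + 1\right)} + \frac{1}{6 \left(t - 1\right)}.
F(t) = \frac{\log{\left(t - 1 \right)}}{6} - \frac{11 \log{\left(t + \frac{1}{2} \right)}}{12} is an antiderivative of f.
Check: d/dt[\frac{\log{\left(t - 1 \right)}}{6} - \frac{11 \log{\left(t + \frac{1}{2} \right)}}{12}] = \frac{4 - 3 t}{4 t^{2} - 2 t - 2}, which equals f(t).
F(9/2) = - \frac{11 \log{\left(5 \right)}}{12} + \frac{\log{\left(\frac{7}{2} \right)}}{6}; F(5/2) = - \frac{11 \log{\left(3 \right)}}{12} + \frac{\log{\left(\frac{3}{2} \right)}}{6}.
Integral = F(9/2) - F(5/2) = - \frac{11 \log{\left(5 \right)}}{12} - \frac{\log{\left(\frac{3}{2} \right)}}{6} + \frac{\log{\left(\frac{7}{2} \right)}}{6} + \frac{11 \log{\left(3 \right)}}{12}.

Antiderivative: F(t) = \frac{\log{\left(t - 1 \right)}}{6} - \frac{11 \log{\left(t + \frac{1}{2} \right)}}{12}; value = - \frac{11 \log{\left(5 \right)}}{12} - \frac{\log{\left(\frac{3}{2} \right)}}{6} + \frac{\log{\left(\frac{7}{2} \right)}}{6} + \frac{11 \log{\left(3 \right)}}{12}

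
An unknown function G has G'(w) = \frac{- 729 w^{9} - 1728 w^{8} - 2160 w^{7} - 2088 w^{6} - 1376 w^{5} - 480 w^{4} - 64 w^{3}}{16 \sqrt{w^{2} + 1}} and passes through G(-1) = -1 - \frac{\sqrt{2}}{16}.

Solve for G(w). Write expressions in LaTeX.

G(w) = - \left(- \frac{3 w^{2}}{2} - w\right)^{4} \sqrt{w^{2} + 1} - 1

G'(w) has the shape u'v + uv' for u = - \sqrt{w^{2} + 1} and v = \left(- \frac{3 w^{2}}{2} - w\right)^{4} — it is the derivative of the product u*v.
A general antiderivative is - \left(- \frac{3 w^{2}}{2} - w\right)^{4} \sqrt{w^{2} + 1} + C.
The condition gives C = -1 - \frac{\sqrt{2}}{16} - (- \frac{\sqrt{2}}{16}) = -1.
So G(w) = - \left(- \frac{3 w^{2}}{2} - w\right)^{4} \sqrt{w^{2} + 1} - 1.
Check: d/dw[- \left(- \frac{3 w^{2}}{2} - w\right)^{4} \sqrt{w^{2} + 1} - 1] = \frac{- 729 w^{9} - 1728 w^{8} - 2160 w^{7} - 2088 w^{6} - 1376 w^{5} - 480 w^{4} - 64 w^{3}}{16 \sqrt{w^{2} + 1}} = G'(w).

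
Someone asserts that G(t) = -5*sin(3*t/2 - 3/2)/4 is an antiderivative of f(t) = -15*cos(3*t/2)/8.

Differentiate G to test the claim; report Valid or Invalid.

Invalid: d/dt[G] - f = 15*cos(3*t/2)/8 - 15*cos(3*t/2 - 3/2)/8, which is not 0.

d/dt[G] = -15*cos(3*t/2 - 3/2)/8
d/dt[G] - f(t) = 15*cos(3*t/2)/8 - 15*cos(3*t/2 - 3/2)/8 != 0.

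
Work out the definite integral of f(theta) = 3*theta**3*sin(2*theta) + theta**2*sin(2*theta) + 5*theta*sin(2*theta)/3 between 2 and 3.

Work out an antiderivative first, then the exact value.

Integrate term by term and add the pieces.
F(theta) = (-36*theta**3*cos(2*theta) + 54*theta**2*sin(2*theta) - 12*theta**2*cos(2*theta) + 12*theta*sin(2*theta) + 34*theta*cos(2*theta) - 17*sin(2*theta) + 6*cos(2*theta))/24 is an antiderivative of f.
Check: d/dtheta[(-36*theta**3*cos(2*theta) + 54*theta**2*sin(2*theta) - 12*theta**2*cos(2*theta) + 12*theta*sin(2*theta) + 34*theta*cos(2*theta) - 17*sin(2*theta) + 6*cos(2*theta))/24] = 3*theta**3*sin(2*theta) + theta**2*sin(2*theta) + 5*theta*sin(2*theta)/3 = f(theta).
F(3) = -81*cos(6)/2 + 505*sin(6)/24; F(2) = 223*sin(4)/24 - 131*cos(4)/12.
Integral = F(3) - F(2) = -81*cos(6)/2 + 131*cos(4)/12 + 505*sin(6)/24 - 223*sin(4)/24.

Antiderivative: F(theta) = (-36*theta**3*cos(2*theta) + 54*theta**2*sin(2*theta) - 12*theta**2*cos(2*theta) + 12*theta*sin(2*theta) + 34*theta*cos(2*theta) - 17*sin(2*theta) + 6*cos(2*theta))/24; value = -81*cos(6)/2 + 131*cos(4)/12 + 505*sin(6)/24 - 223*sin(4)/24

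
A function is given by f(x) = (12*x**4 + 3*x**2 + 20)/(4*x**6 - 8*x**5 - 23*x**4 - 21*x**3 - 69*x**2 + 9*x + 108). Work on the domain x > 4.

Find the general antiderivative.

Factor the denominator ((x - 4)*(x - 1)*(2*x + 3)**2*(x**2 + 3)) and decompose: f = -17*(9*x - 59)/(1596*(x**2 + 3)) - 2056/(4235*(2*x + 3)) + 40/(33*(2*x + 3)**2) - 7/(60*(x - 1)) + 3140/(6897*(x - 4)); each piece integrates to a log, atan, or power term.
Check: d/dx[(5275200*x*log(x - 4) - 1351812*x*log(x - 1) - 2812608*x*log(x + 3/2) - 555390*x*log(x**2 + 3) + 2427260*sqrt(3)*x*atan(sqrt(3)*x/3) + 7912800*log(x - 4) - 2027718*log(x - 1) - 4218912*log(x + 3/2) - 833085*log(x**2 + 3) + 3640890*sqrt(3)*atan(sqrt(3)*x/3) - 3511200)/(11586960*x + 17380440)] = (12*x**4 + 3*x**2 + 20)/(4*x**6 - 8*x**5 - 23*x**4 - 21*x**3 - 69*x**2 + 9*x + 108) = f(x).

F(x) = (5275200*x*log(x - 4) - 1351812*x*log(x - 1) - 2812608*x*log(x + 3/2) - 555390*x*log(x**2 + 3) + 2427260*sqrt(3)*x*atan(sqrt(3)*x/3) + 7912800*log(x - 4) - 2027718*log(x - 1) - 4218912*log(x + 3/2) - 833085*log(x**2 + 3) + 3640890*sqrt(3)*atan(sqrt(3)*x/3) - 3511200)/(11586960*x + 17380440) + C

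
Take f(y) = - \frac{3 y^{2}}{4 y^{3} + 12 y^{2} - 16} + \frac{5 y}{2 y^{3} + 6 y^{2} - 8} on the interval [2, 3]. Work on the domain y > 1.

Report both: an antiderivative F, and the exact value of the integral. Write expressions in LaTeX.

Antiderivative: F(y) = \frac{7 \log{\left(y - 1 \right)}}{36} - \frac{17 \log{\left(y + 2 \right)}}{18} - \frac{8}{3 y + 6}; value = - \frac{17 \log{\left(5 \right)}}{18} + \frac{2}{15} + \frac{7 \log{\left(2 \right)}}{36} + \frac{17 \log{\left(4 \right)}}{18}

The denominator factors as 4 \left(y - 1\right) \left(y + 2\right)^{2}; partial fractions split f into directly integrable pieces: - \frac{17}{18 \left(y + 2\right)} + \frac{8}{3 \left(y + 2\right)^{2}} + \frac{7}{36 \left(y - 1\right)}.
F(y) = \frac{7 \log{\left(y - 1 \right)}}{36} - \frac{17 \log{\left(y + 2 \right)}}{18} - \frac{8}{3 y + 6} is an antiderivative of f.
Check: d/dy[\frac{7 \log{\left(y - 1 \right)}}{36} - \frac{17 \log{\left(y + 2 \right)}}{18} - \frac{8}{3 y + 6}] = \frac{- 3 y^{2} + 10 y}{4 y^{3} + 12 y^{2} - 16}, which equals f(y).
F(3) = - \frac{17 \log{\left(5 \right)}}{18} - \frac{8}{15} + \frac{7 \log{\left(2 \right)}}{36}; F(2) = - \frac{17 \log{\left(4 \right)}}{18} - \frac{2}{3}.
Integral = F(3) - F(2) = - \frac{17 \log{\left(5 \right)}}{18} + \frac{2}{15} + \frac{7 \log{\left(2 \right)}}{36} + \frac{17 \log{\left(4 \right)}}{18}.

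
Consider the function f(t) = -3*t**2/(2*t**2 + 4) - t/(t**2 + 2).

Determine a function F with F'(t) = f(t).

An antiderivative is F(t) = -3*t/2 - log(t**2 + 2)/2 + 3*sqrt(2)*atan(sqrt(2)*t/2)/2.

Integrate term by term and add the pieces.
Check: d/dt[-3*t/2 - log(t**2 + 2)/2 + 3*sqrt(2)*atan(sqrt(2)*t/2)/2] = (-3*t**2 - 2*t)/(2*t**2 + 4), which equals f(t).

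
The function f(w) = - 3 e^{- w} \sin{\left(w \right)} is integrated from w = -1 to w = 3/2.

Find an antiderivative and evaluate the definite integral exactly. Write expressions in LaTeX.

Antiderivative: F(w) = \frac{3 e^{- w} \sin{\left(w \right)}}{2} + \frac{3 e^{- w} \cos{\left(w \right)}}{2}; value = - \frac{3 e \cos{\left(1 \right)}}{2} + \frac{3 \cos{\left(\frac{3}{2} \right)}}{2 e^{\frac{3}{2}}} + \frac{3 \sin{\left(\frac{3}{2} \right)}}{2 e^{\frac{3}{2}}} + \frac{3 e \sin{\left(1 \right)}}{2}

Recover f(w) by differentiating a candidate F(w); any mismatch rules it out.
F(w) = \frac{3 e^{- w} \sin{\left(w \right)}}{2} + \frac{3 e^{- w} \cos{\left(w \right)}}{2} is an antiderivative of f.
Check: d/dw[\frac{3 e^{- w} \sin{\left(w \right)}}{2} + \frac{3 e^{- w} \cos{\left(w \right)}}{2}] = - 3 e^{- w} \sin{\left(w \right)} = f(w).
F(3/2) = \frac{3 \cos{\left(\frac{3}{2} \right)}}{2 e^{\frac{3}{2}}} + \frac{3 \sin{\left(\frac{3}{2} \right)}}{2 e^{\frac{3}{2}}}; F(-1) = - \frac{3 e \sin{\left(1 \right)}}{2} + \frac{3 e \cos{\left(1 \right)}}{2}.
Integral = F(3/2) - F(-1) = - \frac{3 e \cos{\left(1 \right)}}{2} + \frac{3 \cos{\left(\frac{3}{2} \right)}}{2 e^{\frac{3}{2}}} + \frac{3 \sin{\left(\frac{3}{2} \right)}}{2 e^{\frac{3}{2}}} + \frac{3 e \sin{\left(1 \right)}}{2}.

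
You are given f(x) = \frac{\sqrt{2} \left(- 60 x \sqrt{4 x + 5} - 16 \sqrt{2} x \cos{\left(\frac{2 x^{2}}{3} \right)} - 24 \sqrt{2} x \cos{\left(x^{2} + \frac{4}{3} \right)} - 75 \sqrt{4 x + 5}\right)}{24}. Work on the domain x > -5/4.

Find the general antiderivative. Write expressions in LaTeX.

F(x) = - \frac{\left(2 x + \frac{5}{2}\right)^{\frac{5}{2}}}{2} - \sin{\left(\frac{2 x^{2}}{3} \right)} - \sin{\left(x^{2} + \frac{4}{3} \right)} + C

Any candidate F(x) must reproduce f(x) exactly when differentiated.
Check: d/dx[- \frac{\left(2 x + \frac{5}{2}\right)^{\frac{5}{2}}}{2} - \sin{\left(\frac{2 x^{2}}{3} \right)} - \sin{\left(x^{2} + \frac{4}{3} \right)}] = \frac{\sqrt{2} \left(- 60 x \sqrt{4 x + 5} - 16 \sqrt{2} x \cos{\left(\frac{2 x^{2}}{3} \right)} - 24 \sqrt{2} x \cos{\left(x^{2} + \frac{4}{3} \right)} - 75 \sqrt{4 x + 5}\right)}{24} = f(x).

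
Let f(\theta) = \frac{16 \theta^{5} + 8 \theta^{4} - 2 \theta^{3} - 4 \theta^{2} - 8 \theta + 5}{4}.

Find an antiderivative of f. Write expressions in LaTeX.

An antiderivative is F(\theta) = \frac{\theta \left(80 \theta^{5} + 48 \theta^{4} - 15 \theta^{3} - 40 \theta^{2} - 120 \theta + 150\right)}{120}.

Whatever form F(\theta) takes, F'(\theta) = f(\theta) is non-negotiable.
Check: d/d\theta[\frac{\theta \left(80 \theta^{5} + 48 \theta^{4} - 15 \theta^{3} - 40 \theta^{2} - 120 \theta + 150\right)}{120}] = 4 \theta^{5} + 2 \theta^{4} - \frac{\theta^{3}}{2} - \theta^{2} - 2 \theta + \frac{5}{4}, which equals f(\theta).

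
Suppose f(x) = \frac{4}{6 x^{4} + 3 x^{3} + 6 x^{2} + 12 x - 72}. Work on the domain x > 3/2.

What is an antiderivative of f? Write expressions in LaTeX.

An antiderivative is F(x) = \frac{16 \log{\left(x - \frac{3}{2} \right)}}{525} - \frac{\log{\left(x + 2 \right)}}{42} - \frac{\log{\left(x^{2} + 4 \right)}}{300} - \frac{7 \operatorname{atan}{\left(\frac{x}{2} \right)}}{150}.

The denominator factors as 3 \left(x + 2\right) \left(2 x - 3\right) \left(x^{2} + 4\right); partial fractions split f into directly integrable pieces: - \frac{x + 14}{150 \left(x^{2} + 4\right)} + \frac{32}{525 \left(2 x - 3\right)} - \frac{1}{42 \left(x + 2\right)}.
Check: d/dx[\frac{16 \log{\left(x - \frac{3}{2} \right)}}{525} - \frac{\log{\left(x + 2 \right)}}{42} - \frac{\log{\left(x^{2} + 4 \right)}}{300} - \frac{7 \operatorname{atan}{\left(\frac{x}{2} \right)}}{150}] = \frac{4}{6 x^{4} + 3 x^{3} + 6 x^{2} + 12 x - 72} = f(x).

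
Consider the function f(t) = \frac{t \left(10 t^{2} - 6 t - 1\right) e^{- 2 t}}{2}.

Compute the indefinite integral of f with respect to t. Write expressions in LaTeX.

f has the shape u'v + uv' for u = - \frac{5 t^{3}}{2} - \frac{9 t^{2}}{4} - 2 t - 1 and v = e^{- 2 t} — it is the derivative of the product u*v.
Check: d/dt[\frac{\left(- 10 t^{3} - 9 t^{2} - 8 t - 4\right) e^{- 2 t}}{4}] = \frac{\left(10 t^{3} - 6 t^{2} - t\right) e^{- 2 t}}{2}, which equals f(t).

F(t) = \frac{\left(- 10 t^{3} - 9 t^{2} - 8 t - 4\right) e^{- 2 t}}{4} + C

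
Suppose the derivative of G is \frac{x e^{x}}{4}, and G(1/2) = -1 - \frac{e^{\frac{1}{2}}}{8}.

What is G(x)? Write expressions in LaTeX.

G'(x) has the shape u'v + uv' for u = \frac{x}{4} - \frac{1}{4} and v = e^{x} — it is the derivative of the product u*v.
A general antiderivative is \frac{\left(x - 1\right) e^{x}}{4} + C.
The condition gives C = -1 - \frac{e^{\frac{1}{2}}}{8} - (- \frac{e^{\frac{1}{2}}}{8}) = -1.
So G(x) = \frac{\left(x - 1\right) e^{x}}{4} - 1.
Check: d/dx[\frac{\left(x - 1\right) e^{x}}{4} - 1] = \frac{x e^{x}}{4} = G'(x).

G(x) = \frac{\left(x - 1\right) e^{x}}{4} - 1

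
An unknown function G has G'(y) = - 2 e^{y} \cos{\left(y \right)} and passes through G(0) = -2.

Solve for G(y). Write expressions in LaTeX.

G(y) = - e^{y} \sin{\left(y \right)} - e^{y} \cos{\left(y \right)} - 1

A candidate passes only if d/dy[G] lands on the given G'(y) exactly.
A general antiderivative is - e^{y} \sin{\left(y \right)} - e^{y} \cos{\left(y \right)} + C.
The condition gives C = -2 - (-1) = -1.
So G(y) = - e^{y} \sin{\left(y \right)} - e^{y} \cos{\left(y \right)} - 1.
Check: d/dy[- e^{y} \sin{\left(y \right)} - e^{y} \cos{\left(y \right)} - 1] = - 2 e^{y} \cos{\left(y \right)} = G'(y).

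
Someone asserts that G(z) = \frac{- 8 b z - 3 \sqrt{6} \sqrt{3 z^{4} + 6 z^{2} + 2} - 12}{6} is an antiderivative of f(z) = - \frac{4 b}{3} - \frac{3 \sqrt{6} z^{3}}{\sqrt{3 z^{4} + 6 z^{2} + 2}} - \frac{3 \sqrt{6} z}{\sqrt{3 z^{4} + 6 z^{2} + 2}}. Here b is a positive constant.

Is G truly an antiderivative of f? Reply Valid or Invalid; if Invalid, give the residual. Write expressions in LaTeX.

Valid: G'(z) = f(z).

d/dz[G] = \frac{- 4 b \sqrt{3 z^{4} + 6 z^{2} + 2} - 9 \sqrt{6} z^{3} - 9 \sqrt{6} z}{3 \sqrt{3 z^{4} + 6 z^{2} + 2}}
This equals f(z) exactly, so the claim holds.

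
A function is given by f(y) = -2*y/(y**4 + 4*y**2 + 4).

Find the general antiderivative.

F(y) = 1/(y**2 + 2) + C

The substitution u = y**2 + 2 works: f is exactly (dF/du)*(du/dy) for that inner function.
Check: d/dy[1/(y**2 + 2)] = -2*y/(y**4 + 4*y**2 + 4) = f(y).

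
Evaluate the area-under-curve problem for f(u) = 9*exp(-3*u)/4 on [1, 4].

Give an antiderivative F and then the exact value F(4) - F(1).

Antiderivative: F(u) = -3*exp(-3*u)/4; value = -3*exp(-12)/4 + 3*exp(-3)/4

A first test for any F(u): its u-derivative must equal f(u) identically.
F(u) = -3*exp(-3*u)/4 is an antiderivative of f.
Check: d/du[-3*exp(-3*u)/4] = 9*exp(-3*u)/4 = f(u).
F(4) = -3*exp(-12)/4; F(1) = -3*exp(-3)/4.
Integral = F(4) - F(1) = -3*exp(-12)/4 + 3*exp(-3)/4.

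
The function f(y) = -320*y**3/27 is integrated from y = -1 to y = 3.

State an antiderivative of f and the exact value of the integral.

Recover f(y) by differentiating a candidate F(y); any mismatch rules it out.
F(y) = -80*y**4/27 is an antiderivative of f.
Check: d/dy[-80*y**4/27] = -320*y**3/27 = f(y).
F(3) = -240; F(-1) = -80/27.
Integral = F(3) - F(-1) = -6400/27.

Antiderivative: F(y) = -80*y**4/27; value = -6400/27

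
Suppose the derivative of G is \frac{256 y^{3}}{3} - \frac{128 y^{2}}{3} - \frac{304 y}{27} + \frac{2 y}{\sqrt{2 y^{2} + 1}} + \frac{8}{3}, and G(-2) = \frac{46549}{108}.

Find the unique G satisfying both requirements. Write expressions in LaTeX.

G(y) = \frac{2304 y^{4} - 1536 y^{3} - 608 y^{2} + 288 y + 108 \sqrt{2 y^{2} + 1} + 81}{108}

The integrand splits into summands that can be handled one at a time.
A general antiderivative is \sqrt{2 y^{2} + 1} + \frac{4 \left(4 y^{2} - \frac{4 y}{3} - \frac{3}{4}\right)^{2}}{3} + C.
The condition gives C = \frac{46549}{108} - (\frac{46549}{108}) = 0.
So G(y) = \frac{2304 y^{4} - 1536 y^{3} - 608 y^{2} + 288 y + 108 \sqrt{2 y^{2} + 1} + 81}{108}.
Check: d/dy[\frac{2304 y^{4} - 1536 y^{3} - 608 y^{2} + 288 y + 108 \sqrt{2 y^{2} + 1} + 81}{108}] = \frac{2304 y^{3} \sqrt{2 y^{2} + 1} - 1152 y^{2} \sqrt{2 y^{2} + 1} - 304 y \sqrt{2 y^{2} + 1} + 54 y + 72 \sqrt{2 y^{2} + 1}}{27 \sqrt{2 y^{2} + 1}}, which equals G'(y).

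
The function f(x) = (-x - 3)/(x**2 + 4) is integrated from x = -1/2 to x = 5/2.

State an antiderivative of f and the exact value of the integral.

Differentiate the proposed F(x) back; it has to land on f(x) exactly.
F(x) = -log(x**2 + 4)/2 - 3*atan(x/2)/2 is an antiderivative of f.
Check: d/dx[-log(x**2 + 4)/2 - 3*atan(x/2)/2] = (-x - 3)/(x**2 + 4) = f(x).
F(5/2) = -3*atan(5/4)/2 - log(41/4)/2; F(-1/2) = -log(17/4)/2 + 3*atan(1/4)/2.
Integral = F(5/2) - F(-1/2) = -3*atan(5/4)/2 - log(41/4)/2 - 3*atan(1/4)/2 + log(17/4)/2.

Antiderivative: F(x) = -log(x**2 + 4)/2 - 3*atan(x/2)/2; value = -3*atan(5/4)/2 - log(41/4)/2 - 3*atan(1/4)/2 + log(17/4)/2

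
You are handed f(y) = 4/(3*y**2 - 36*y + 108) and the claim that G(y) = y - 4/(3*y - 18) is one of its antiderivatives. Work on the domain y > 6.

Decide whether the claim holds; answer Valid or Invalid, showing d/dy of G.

d/dy[G] = (3*y**2 - 36*y + 112)/(3*y**2 - 36*y + 108)
d/dy[G] - f(y) = 1 != 0.

Invalid: d/dy[G] - f = 1, which is not 0.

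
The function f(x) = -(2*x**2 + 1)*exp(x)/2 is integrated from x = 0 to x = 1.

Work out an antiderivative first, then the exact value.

f has the shape u'v + uv' for u = -x**2 + 2*x - 5/2 and v = exp(x) — it is the derivative of the product u*v.
F(x) = (-2*x**2 + 4*x - 5)*exp(x)/2 is an antiderivative of f.
Check: d/dx[(-2*x**2 + 4*x - 5)*exp(x)/2] = -x**2*exp(x) - exp(x)/2, which equals f(x).
F(1) = -3*exp(1)/2; F(0) = -5/2.
Integral = F(1) - F(0) = 5/2 - 3*exp(1)/2.

Antiderivative: F(x) = (-2*x**2 + 4*x - 5)*exp(x)/2; value = 5/2 - 3*exp(1)/2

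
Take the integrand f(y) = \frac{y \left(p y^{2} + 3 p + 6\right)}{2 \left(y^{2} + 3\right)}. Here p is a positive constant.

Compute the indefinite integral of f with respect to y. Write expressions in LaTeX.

For F(y) to be correct the identity F'(y) - f(y) = 0 must hold.
Check: d/dy[\frac{p y^{2}}{4} + \frac{3 \log{\left(y^{2} + 3 \right)}}{2}] = \frac{p y^{3} + 3 p y + 6 y}{2 y^{2} + 6}, which equals f(y).

F(y) = \frac{p y^{2}}{4} + \frac{3 \log{\left(y^{2} + 3 \right)}}{2} + C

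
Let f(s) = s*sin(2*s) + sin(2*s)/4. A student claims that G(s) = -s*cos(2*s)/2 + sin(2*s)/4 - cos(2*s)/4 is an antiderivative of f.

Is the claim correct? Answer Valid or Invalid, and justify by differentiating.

Invalid: d/ds[G] - f = sin(2*s)/4, which is not 0.

d/ds[G] = s*sin(2*s) + sin(2*s)/2
d/ds[G] - f(s) = sin(2*s)/4 != 0.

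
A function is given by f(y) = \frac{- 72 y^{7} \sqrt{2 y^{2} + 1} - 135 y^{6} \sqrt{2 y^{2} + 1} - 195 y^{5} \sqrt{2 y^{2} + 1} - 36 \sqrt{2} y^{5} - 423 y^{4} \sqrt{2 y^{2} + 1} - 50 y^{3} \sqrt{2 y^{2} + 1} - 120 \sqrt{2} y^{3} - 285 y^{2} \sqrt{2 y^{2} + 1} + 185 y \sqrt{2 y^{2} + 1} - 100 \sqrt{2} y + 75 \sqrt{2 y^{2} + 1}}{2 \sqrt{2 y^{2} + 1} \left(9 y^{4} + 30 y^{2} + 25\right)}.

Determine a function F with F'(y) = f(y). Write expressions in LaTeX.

Whatever form F(y) takes, F'(y) = f(y) is non-negotiable.
Check: d/dy[\frac{- 12 y^{6} - 30 y^{5} - 5 y^{4} - 32 y^{3} - 12 \sqrt{2} y^{2} \sqrt{2 y^{2} + 1} + 22 y^{2} + 30 y - 20 \sqrt{2} \sqrt{2 y^{2} + 1} - 25}{12 y^{2} + 20}] = \frac{- 72 y^{7} \sqrt{2 y^{2} + 1} - 135 y^{6} \sqrt{2 y^{2} + 1} - 195 y^{5} \sqrt{2 y^{2} + 1} - 36 \sqrt{2} y^{5} - 423 y^{4} \sqrt{2 y^{2} + 1} - 50 y^{3} \sqrt{2 y^{2} + 1} - 120 \sqrt{2} y^{3} - 285 y^{2} \sqrt{2 y^{2} + 1} + 185 y \sqrt{2 y^{2} + 1} - 100 \sqrt{2} y + 75 \sqrt{2 y^{2} + 1}}{18 y^{4} \sqrt{2 y^{2} + 1} + 60 y^{2} \sqrt{2 y^{2} + 1} + 50 \sqrt{2 y^{2} + 1}}, which equals f(y).

An antiderivative is F(y) = \frac{- 12 y^{6} - 30 y^{5} - 5 y^{4} - 32 y^{3} - 12 \sqrt{2} y^{2} \sqrt{2 y^{2} + 1} + 22 y^{2} + 30 y - 20 \sqrt{2} \sqrt{2 y^{2} + 1} - 25}{12 y^{2} + 20}.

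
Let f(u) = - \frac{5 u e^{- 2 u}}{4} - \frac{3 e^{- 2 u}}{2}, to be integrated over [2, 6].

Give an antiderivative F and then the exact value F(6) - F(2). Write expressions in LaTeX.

Antiderivative: F(u) = \frac{\left(10 u + 17\right) e^{- 2 u}}{16}; value = - \frac{37}{16 e^{4}} + \frac{77}{16 e^{12}}

Recognize the product-rule pattern: f = v'r + vr' with v = \frac{5 u}{8} + \frac{17}{16}, r = e^{- 2 u}, so integration by parts undoes it.
F(u) = \frac{\left(10 u + 17\right) e^{- 2 u}}{16} is an antiderivative of f.
Check: d/du[\frac{\left(10 u + 17\right) e^{- 2 u}}{16}] = \frac{\left(- 5 u - 6\right) e^{- 2 u}}{4}, which equals f(u).
F(6) = \frac{77}{16 e^{12}}; F(2) = \frac{37}{16 e^{4}}.
Integral = F(6) - F(2) = - \frac{37}{16 e^{4}} + \frac{77}{16 e^{12}}.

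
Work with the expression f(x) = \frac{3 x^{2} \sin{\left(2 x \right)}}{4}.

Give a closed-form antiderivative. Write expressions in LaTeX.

An antiderivative is F(x) = - \frac{3 x^{2} \cos{\left(2 x \right)}}{8} + \frac{3 x \sin{\left(2 x \right)}}{8} + \frac{3 \cos{\left(2 x \right)}}{16}.

Since d/dx undoes antidifferentiation here, F'(x) = f(x) is required of F(x).
Check: d/dx[- \frac{3 x^{2} \cos{\left(2 x \right)}}{8} + \frac{3 x \sin{\left(2 x \right)}}{8} + \frac{3 \cos{\left(2 x \right)}}{16}] = \frac{3 x^{2} \sin{\left(2 x \right)}}{4} = f(x).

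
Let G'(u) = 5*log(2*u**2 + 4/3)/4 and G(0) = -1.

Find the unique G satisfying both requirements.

Differentiate the proposed G(u) back; it has to land on the given G'(u).
A general antiderivative is 5*u*log(2*u**2 + 4/3)/4 - 5*u/2 + 5*sqrt(6)*atan(sqrt(6)*u/2)/6 + C.
The condition gives C = -1 - (0) = -1.
So G(u) = 5*u*log(2*u**2 + 4/3)/4 - 5*u/2 + 5*sqrt(6)*atan(sqrt(6)*u/2)/6 - 1.
Check: d/du[5*u*log(2*u**2 + 4/3)/4 - 5*u/2 + 5*sqrt(6)*atan(sqrt(6)*u/2)/6 - 1] = 5*log(u**2 + 2/3)/4 + 5*log(2)/4, which equals G'(u).

G(u) = 5*u*log(2*u**2 + 4/3)/4 - 5*u/2 + 5*sqrt(6)*atan(sqrt(6)*u/2)/6 - 1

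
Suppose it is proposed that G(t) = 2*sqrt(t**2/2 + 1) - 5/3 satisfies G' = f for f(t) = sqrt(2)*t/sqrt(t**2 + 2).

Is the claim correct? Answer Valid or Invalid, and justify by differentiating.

Valid: G'(t) = f(t).

d/dt[G] = sqrt(2)*t/sqrt(t**2 + 2)
This equals f(t) exactly, so the claim holds.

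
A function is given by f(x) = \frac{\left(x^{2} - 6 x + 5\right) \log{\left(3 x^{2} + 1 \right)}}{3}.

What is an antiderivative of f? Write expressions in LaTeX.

An antiderivative F(x) passes only if d/dx[F] lands on f(x) exactly.
Check: d/dx[\frac{x^{3} \log{\left(3 x^{2} + 1 \right)}}{9} - \frac{2 x^{3}}{27} - x^{2} \log{\left(3 x^{2} + 1 \right)} + x^{2} + \frac{5 x \log{\left(3 x^{2} + 1 \right)}}{3} - \frac{88 x}{27} - \frac{\log{\left(x^{2} + \frac{1}{3} \right)}}{3} + \frac{88 \sqrt{3} \operatorname{atan}{\left(\sqrt{3} x \right)}}{81}] = \frac{x^{2} \log{\left(3 x^{2} + 1 \right)}}{3} - 2 x \log{\left(3 x^{2} + 1 \right)} + \frac{5 \log{\left(3 x^{2} + 1 \right)}}{3}, which equals f(x).

An antiderivative is F(x) = \frac{x^{3} \log{\left(3 x^{2} + 1 \right)}}{9} - \frac{2 x^{3}}{27} - x^{2} \log{\left(3 x^{2} + 1 \right)} + x^{2} + \frac{5 x \log{\left(3 x^{2} + 1 \right)}}{3} - \frac{88 x}{27} - \frac{\log{\left(x^{2} + \frac{1}{3} \right)}}{3} + \frac{88 \sqrt{3} \operatorname{atan}{\left(\sqrt{3} x \right)}}{81}.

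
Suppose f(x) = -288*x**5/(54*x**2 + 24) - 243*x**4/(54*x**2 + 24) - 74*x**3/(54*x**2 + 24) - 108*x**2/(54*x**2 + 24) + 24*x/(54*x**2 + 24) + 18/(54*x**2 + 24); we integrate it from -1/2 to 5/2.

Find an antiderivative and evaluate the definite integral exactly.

Antiderivative: F(x) = -4*x**4/3 - 3*x**3/2 + x**2/2 + atan(3*x/2)/2; value = -581/8 + atan(3/4)/2 + atan(15/4)/2

Integrate term by term and add the pieces.
F(x) = -4*x**4/3 - 3*x**3/2 + x**2/2 + atan(3*x/2)/2 is an antiderivative of f.
Check: d/dx[-4*x**4/3 - 3*x**3/2 + x**2/2 + atan(3*x/2)/2] = (-288*x**5 - 243*x**4 - 74*x**3 - 108*x**2 + 24*x + 18)/(54*x**2 + 24), which equals f(x).
F(5/2) = -3475/48 + atan(15/4)/2; F(-1/2) = 11/48 - atan(3/4)/2.
Integral = F(5/2) - F(-1/2) = -581/8 + atan(3/4)/2 + atan(15/4)/2.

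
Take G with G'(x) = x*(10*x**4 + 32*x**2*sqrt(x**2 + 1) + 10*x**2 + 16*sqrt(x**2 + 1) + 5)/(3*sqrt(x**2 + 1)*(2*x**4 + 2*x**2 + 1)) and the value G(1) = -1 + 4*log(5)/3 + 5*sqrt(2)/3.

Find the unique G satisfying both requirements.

Differentiate the proposed G(x) back; it has to land on the given G'(x).
A general antiderivative is 5*sqrt(x**2 + 1)/3 + 4*log(2*x**4 + 2*x**2 + 1)/3 + C.
The condition gives C = -1 + 4*log(5)/3 + 5*sqrt(2)/3 - (4*log(5)/3 + 5*sqrt(2)/3) = -1.
So G(x) = (5*sqrt(x**2 + 1) + 4*log(2*x**4 + 2*x**2 + 1) - 3)/3.
Check: d/dx[(5*sqrt(x**2 + 1) + 4*log(2*x**4 + 2*x**2 + 1) - 3)/3] = (10*x**5 + 32*x**3*sqrt(x**2 + 1) + 10*x**3 + 16*x*sqrt(x**2 + 1) + 5*x)/(6*x**4*sqrt(x**2 + 1) + 6*x**2*sqrt(x**2 + 1) + 3*sqrt(x**2 + 1)), which equals G'(x).

G(x) = (5*sqrt(x**2 + 1) + 4*log(2*x**4 + 2*x**2 + 1) - 3)/3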